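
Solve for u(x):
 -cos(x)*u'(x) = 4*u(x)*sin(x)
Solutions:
 u(x) = C1*cos(x)^4


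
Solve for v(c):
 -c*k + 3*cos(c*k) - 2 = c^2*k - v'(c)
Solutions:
 v(c) = C1 + c^3*k/3 + c^2*k/2 + 2*c - 3*sin(c*k)/k


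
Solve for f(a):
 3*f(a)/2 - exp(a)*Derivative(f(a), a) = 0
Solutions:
 f(a) = C1*exp(-3*exp(-a)/2)


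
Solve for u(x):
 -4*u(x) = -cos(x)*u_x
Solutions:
 u(x) = C1*(sin(x)^2 + 2*sin(x) + 1)/(sin(x)^2 - 2*sin(x) + 1)


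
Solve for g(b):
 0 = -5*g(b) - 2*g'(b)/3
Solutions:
 g(b) = C1*exp(-15*b/2)


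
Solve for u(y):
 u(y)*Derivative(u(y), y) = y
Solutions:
 u(y) = -sqrt(C1 + y^2)
 u(y) = sqrt(C1 + y^2)


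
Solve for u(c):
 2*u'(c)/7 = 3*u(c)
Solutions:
 u(c) = C1*exp(21*c/2)


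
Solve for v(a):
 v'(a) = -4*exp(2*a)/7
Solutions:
 v(a) = C1 - 2*exp(2*a)/7


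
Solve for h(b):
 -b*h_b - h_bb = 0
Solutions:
 h(b) = C1 + C2*erf(sqrt(2)*b/2)


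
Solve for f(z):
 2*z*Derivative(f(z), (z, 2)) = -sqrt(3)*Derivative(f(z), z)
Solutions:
 f(z) = C1 + C2*z^(1 - sqrt(3)/2)


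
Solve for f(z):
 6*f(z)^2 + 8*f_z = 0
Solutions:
 f(z) = 4/(C1 + 3*z)


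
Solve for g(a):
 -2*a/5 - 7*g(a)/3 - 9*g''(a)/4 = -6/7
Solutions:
 g(a) = C1*sin(2*sqrt(21)*a/9) + C2*cos(2*sqrt(21)*a/9) - 6*a/35 + 18/49


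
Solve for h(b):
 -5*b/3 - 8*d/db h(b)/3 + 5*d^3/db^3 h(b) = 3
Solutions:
 h(b) = C1 + C2*exp(-2*sqrt(30)*b/15) + C3*exp(2*sqrt(30)*b/15) - 5*b^2/16 - 9*b/8


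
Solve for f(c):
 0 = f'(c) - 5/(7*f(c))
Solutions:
 f(c) = -sqrt(C1 + 70*c)/7
 f(c) = sqrt(C1 + 70*c)/7


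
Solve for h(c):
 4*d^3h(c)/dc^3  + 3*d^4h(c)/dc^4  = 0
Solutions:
 h(c) = C1 + C2*c + C3*c^2 + C4*exp(-4*c/3)


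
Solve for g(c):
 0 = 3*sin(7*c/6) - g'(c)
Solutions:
 g(c) = C1 - 18*cos(7*c/6)/7


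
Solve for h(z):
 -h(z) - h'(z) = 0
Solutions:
 h(z) = C1*exp(-z)


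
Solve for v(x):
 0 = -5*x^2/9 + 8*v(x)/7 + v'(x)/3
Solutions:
 v(x) = C1*exp(-24*x/7) + 35*x^2/72 - 245*x/864 + 1715/20736


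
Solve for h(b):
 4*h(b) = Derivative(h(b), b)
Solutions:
 h(b) = C1*exp(4*b)


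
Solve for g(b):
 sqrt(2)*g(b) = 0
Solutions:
 g(b) = 0


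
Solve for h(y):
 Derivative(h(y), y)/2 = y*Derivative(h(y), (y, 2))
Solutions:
 h(y) = C1 + C2*y^(3/2)


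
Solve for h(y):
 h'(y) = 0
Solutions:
 h(y) = C1


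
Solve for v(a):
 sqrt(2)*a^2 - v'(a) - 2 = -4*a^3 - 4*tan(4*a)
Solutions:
 v(a) = C1 + a^4 + sqrt(2)*a^3/3 - 2*a - log(cos(4*a))


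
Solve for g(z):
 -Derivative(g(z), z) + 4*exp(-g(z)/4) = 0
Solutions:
 g(z) = 4*log(C1 + z)


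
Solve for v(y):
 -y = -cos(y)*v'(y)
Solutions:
 v(y) = C1 + Integral(y/cos(y), y)


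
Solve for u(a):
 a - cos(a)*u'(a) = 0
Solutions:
 u(a) = C1 + Integral(a/cos(a), a)


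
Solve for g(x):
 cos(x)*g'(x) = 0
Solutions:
 g(x) = C1


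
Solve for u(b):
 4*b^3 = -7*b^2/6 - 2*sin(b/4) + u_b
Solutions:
 u(b) = C1 + b^4 + 7*b^3/18 - 8*cos(b/4)


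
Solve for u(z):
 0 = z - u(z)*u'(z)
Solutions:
 u(z) = -sqrt(C1 + z^2)
 u(z) = sqrt(C1 + z^2)


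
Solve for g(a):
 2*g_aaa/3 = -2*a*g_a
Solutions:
 g(a) = C1 + Integral(C2*airyai(-3^(1/3)*a) + C3*airybi(-3^(1/3)*a), a)


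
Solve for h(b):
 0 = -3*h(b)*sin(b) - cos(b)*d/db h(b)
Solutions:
 h(b) = C1*cos(b)^3


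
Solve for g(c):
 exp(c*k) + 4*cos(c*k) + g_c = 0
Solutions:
 g(c) = C1 - exp(c*k)/k - 4*sin(c*k)/k


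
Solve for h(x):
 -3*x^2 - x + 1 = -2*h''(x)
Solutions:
 h(x) = C1 + C2*x + x^4/8 + x^3/12 - x^2/4


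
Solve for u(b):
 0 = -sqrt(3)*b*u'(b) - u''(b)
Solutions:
 u(b) = C1 + C2*erf(sqrt(2)*3^(1/4)*b/2)


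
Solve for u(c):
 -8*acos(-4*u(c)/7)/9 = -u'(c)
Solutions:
 Integral(1/acos(-4*_y/7), (_y, u(c))) = C1 + 8*c/9


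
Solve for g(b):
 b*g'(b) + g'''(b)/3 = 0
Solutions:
 g(b) = C1 + Integral(C2*airyai(-3^(1/3)*b) + C3*airybi(-3^(1/3)*b), b)


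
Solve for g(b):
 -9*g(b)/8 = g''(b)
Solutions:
 g(b) = C1*sin(3*sqrt(2)*b/4) + C2*cos(3*sqrt(2)*b/4)


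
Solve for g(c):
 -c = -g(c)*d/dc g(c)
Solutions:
 g(c) = -sqrt(C1 + c^2)
 g(c) = sqrt(C1 + c^2)


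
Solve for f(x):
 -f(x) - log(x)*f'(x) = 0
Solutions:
 f(x) = C1*exp(-li(x))


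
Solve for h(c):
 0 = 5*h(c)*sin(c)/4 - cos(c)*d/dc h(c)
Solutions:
 h(c) = C1/cos(c)^(5/4)


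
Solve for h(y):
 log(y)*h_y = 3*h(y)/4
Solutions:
 h(y) = C1*exp(3*li(y)/4)


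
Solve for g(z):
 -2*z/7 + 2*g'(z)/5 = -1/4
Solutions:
 g(z) = C1 + 5*z^2/14 - 5*z/8


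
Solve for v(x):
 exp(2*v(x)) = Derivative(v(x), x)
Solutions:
 v(x) = log(-sqrt(-1/(C1 + x))) - log(2)/2
 v(x) = log(-1/(C1 + x))/2 - log(2)/2


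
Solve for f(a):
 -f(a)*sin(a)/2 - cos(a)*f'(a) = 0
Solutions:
 f(a) = C1*sqrt(cos(a))


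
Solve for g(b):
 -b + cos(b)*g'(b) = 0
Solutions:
 g(b) = C1 + Integral(b/cos(b), b)


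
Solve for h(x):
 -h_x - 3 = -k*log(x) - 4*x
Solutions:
 h(x) = C1 + k*x*log(x) - k*x + 2*x^2 - 3*x


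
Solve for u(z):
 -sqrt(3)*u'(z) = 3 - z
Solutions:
 u(z) = C1 + sqrt(3)*z^2/6 - sqrt(3)*z


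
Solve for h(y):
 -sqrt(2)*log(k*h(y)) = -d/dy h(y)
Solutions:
 li(k*h(y))/k = C1 + sqrt(2)*y


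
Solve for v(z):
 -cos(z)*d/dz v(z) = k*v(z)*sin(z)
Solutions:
 v(z) = C1*exp(k*log(cos(z)))


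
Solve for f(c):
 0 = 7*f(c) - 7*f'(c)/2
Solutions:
 f(c) = C1*exp(2*c)


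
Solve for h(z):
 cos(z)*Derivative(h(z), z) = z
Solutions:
 h(z) = C1 + Integral(z/cos(z), z)


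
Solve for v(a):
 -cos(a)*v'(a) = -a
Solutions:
 v(a) = C1 + Integral(a/cos(a), a)


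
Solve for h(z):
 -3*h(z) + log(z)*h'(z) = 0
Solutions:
 h(z) = C1*exp(3*li(z))


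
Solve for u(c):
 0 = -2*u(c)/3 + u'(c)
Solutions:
 u(c) = C1*exp(2*c/3)


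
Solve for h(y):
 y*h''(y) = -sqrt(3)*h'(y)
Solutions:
 h(y) = C1 + C2*y^(1 - sqrt(3))


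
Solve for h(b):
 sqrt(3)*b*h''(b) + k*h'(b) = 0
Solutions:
 h(b) = C1 + b^(-sqrt(3)*re(k)/3 + 1)*(C2*sin(sqrt(3)*log(b)*Abs(im(k))/3) + C3*cos(sqrt(3)*log(b)*im(k)/3))


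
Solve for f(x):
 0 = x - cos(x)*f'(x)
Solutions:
 f(x) = C1 + Integral(x/cos(x), x)


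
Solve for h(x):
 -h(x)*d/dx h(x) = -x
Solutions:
 h(x) = -sqrt(C1 + x^2)
 h(x) = sqrt(C1 + x^2)


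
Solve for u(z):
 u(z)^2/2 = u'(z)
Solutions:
 u(z) = -2/(C1 + z)


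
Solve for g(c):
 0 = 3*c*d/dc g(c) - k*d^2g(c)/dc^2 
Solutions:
 g(c) = C1 + C2*erf(sqrt(6)*c*sqrt(-1/k)/2)/sqrt(-1/k)


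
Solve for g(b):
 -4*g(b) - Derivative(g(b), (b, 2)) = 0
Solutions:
 g(b) = C1*sin(2*b) + C2*cos(2*b)


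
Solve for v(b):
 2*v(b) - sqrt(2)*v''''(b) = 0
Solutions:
 v(b) = C1*exp(-2^(1/8)*b) + C2*exp(2^(1/8)*b) + C3*sin(2^(1/8)*b) + C4*cos(2^(1/8)*b)


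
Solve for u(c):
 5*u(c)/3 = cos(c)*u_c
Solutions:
 u(c) = C1*(sin(c) + 1)^(5/6)/(sin(c) - 1)^(5/6)


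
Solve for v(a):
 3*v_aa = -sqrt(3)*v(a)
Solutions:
 v(a) = C1*sin(3^(3/4)*a/3) + C2*cos(3^(3/4)*a/3)


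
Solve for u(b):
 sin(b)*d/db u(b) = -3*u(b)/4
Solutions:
 u(b) = C1*(cos(b) + 1)^(3/8)/(cos(b) - 1)^(3/8)


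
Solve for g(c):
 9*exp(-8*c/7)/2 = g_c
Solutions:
 g(c) = C1 - 63*exp(-8*c/7)/16


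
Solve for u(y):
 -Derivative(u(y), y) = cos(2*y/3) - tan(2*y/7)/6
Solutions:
 u(y) = C1 - 7*log(cos(2*y/7))/12 - 3*sin(2*y/3)/2


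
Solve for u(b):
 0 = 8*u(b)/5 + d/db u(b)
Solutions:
 u(b) = C1*exp(-8*b/5)


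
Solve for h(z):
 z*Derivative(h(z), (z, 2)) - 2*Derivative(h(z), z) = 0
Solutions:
 h(z) = C1 + C2*z^3


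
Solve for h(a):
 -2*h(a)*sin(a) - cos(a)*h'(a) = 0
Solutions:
 h(a) = C1*cos(a)^2


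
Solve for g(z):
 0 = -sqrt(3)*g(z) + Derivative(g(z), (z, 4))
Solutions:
 g(z) = C1*exp(-3^(1/8)*z) + C2*exp(3^(1/8)*z) + C3*sin(3^(1/8)*z) + C4*cos(3^(1/8)*z)


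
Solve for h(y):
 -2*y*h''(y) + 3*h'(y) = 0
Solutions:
 h(y) = C1 + C2*y^(5/2)


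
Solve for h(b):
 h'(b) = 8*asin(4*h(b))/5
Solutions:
 Integral(1/asin(4*_y), (_y, h(b))) = C1 + 8*b/5


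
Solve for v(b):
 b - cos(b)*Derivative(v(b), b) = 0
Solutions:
 v(b) = C1 + Integral(b/cos(b), b)


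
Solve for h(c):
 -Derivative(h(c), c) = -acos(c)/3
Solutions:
 h(c) = C1 + c*acos(c)/3 - sqrt(1 - c^2)/3


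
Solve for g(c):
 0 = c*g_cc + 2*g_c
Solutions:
 g(c) = C1 + C2/c


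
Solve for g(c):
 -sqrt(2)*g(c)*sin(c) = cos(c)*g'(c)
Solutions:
 g(c) = C1*cos(c)^(sqrt(2))


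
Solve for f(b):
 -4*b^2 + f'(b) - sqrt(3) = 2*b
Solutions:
 f(b) = C1 + 4*b^3/3 + b^2 + sqrt(3)*b


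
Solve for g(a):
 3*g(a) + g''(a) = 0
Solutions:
 g(a) = C1*sin(sqrt(3)*a) + C2*cos(sqrt(3)*a)


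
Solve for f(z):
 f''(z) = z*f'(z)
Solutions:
 f(z) = C1 + C2*erfi(sqrt(2)*z/2)


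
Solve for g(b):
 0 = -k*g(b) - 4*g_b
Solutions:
 g(b) = C1*exp(-b*k/4)


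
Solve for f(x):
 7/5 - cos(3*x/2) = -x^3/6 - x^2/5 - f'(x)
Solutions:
 f(x) = C1 - x^4/24 - x^3/15 - 7*x/5 + 2*sin(3*x/2)/3


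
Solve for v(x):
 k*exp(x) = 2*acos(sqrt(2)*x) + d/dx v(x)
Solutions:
 v(x) = C1 + k*exp(x) - 2*x*acos(sqrt(2)*x) + sqrt(2)*sqrt(1 - 2*x^2)


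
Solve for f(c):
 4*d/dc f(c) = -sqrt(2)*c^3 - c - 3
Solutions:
 f(c) = C1 - sqrt(2)*c^4/16 - c^2/8 - 3*c/4


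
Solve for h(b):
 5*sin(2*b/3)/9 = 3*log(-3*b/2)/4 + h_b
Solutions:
 h(b) = C1 - 3*b*log(-b)/4 - 3*b*log(3)/4 + 3*b*log(2)/4 + 3*b/4 - 5*cos(2*b/3)/6


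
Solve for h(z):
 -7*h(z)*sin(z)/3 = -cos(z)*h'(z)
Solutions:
 h(z) = C1/cos(z)^(7/3)


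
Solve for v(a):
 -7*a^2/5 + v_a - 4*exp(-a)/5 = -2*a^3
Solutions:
 v(a) = C1 - a^4/2 + 7*a^3/15 - 4*exp(-a)/5


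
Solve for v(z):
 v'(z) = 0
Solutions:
 v(z) = C1


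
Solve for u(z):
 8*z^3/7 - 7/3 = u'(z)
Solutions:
 u(z) = C1 + 2*z^4/7 - 7*z/3


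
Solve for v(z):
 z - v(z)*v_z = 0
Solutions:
 v(z) = -sqrt(C1 + z^2)
 v(z) = sqrt(C1 + z^2)


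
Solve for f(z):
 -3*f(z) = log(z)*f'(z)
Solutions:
 f(z) = C1*exp(-3*li(z))


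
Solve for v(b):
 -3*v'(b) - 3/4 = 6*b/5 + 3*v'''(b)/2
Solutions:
 v(b) = C1 + C2*sin(sqrt(2)*b) + C3*cos(sqrt(2)*b) - b^2/5 - b/4


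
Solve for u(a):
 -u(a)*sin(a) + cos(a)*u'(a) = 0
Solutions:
 u(a) = C1/cos(a)


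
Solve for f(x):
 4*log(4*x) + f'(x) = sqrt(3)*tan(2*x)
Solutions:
 f(x) = C1 - 4*x*log(x) - 8*x*log(2) + 4*x - sqrt(3)*log(cos(2*x))/2


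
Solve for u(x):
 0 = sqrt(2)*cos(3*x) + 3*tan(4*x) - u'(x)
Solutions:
 u(x) = C1 - 3*log(cos(4*x))/4 + sqrt(2)*sin(3*x)/3


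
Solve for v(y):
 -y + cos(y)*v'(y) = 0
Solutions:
 v(y) = C1 + Integral(y/cos(y), y)


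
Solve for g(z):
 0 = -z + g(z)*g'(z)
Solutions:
 g(z) = -sqrt(C1 + z^2)
 g(z) = sqrt(C1 + z^2)


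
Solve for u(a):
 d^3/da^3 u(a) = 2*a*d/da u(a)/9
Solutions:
 u(a) = C1 + Integral(C2*airyai(6^(1/3)*a/3) + C3*airybi(6^(1/3)*a/3), a)


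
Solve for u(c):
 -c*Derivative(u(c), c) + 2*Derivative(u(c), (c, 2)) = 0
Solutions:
 u(c) = C1 + C2*erfi(c/2)


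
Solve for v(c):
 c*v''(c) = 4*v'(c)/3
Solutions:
 v(c) = C1 + C2*c^(7/3)


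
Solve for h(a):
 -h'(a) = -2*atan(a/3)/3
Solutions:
 h(a) = C1 + 2*a*atan(a/3)/3 - log(a^2 + 9)


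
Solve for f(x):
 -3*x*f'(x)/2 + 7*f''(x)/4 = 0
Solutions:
 f(x) = C1 + C2*erfi(sqrt(21)*x/7)


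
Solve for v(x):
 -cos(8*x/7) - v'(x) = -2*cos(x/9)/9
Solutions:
 v(x) = C1 + 2*sin(x/9) - 7*sin(8*x/7)/8


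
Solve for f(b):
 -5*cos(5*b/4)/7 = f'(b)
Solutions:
 f(b) = C1 - 4*sin(5*b/4)/7


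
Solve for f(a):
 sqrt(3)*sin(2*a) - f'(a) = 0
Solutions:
 f(a) = C1 - sqrt(3)*cos(2*a)/2


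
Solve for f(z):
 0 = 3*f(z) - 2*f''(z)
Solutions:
 f(z) = C1*exp(-sqrt(6)*z/2) + C2*exp(sqrt(6)*z/2)


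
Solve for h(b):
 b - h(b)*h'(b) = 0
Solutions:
 h(b) = -sqrt(C1 + b^2)
 h(b) = sqrt(C1 + b^2)


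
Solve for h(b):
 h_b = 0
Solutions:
 h(b) = C1


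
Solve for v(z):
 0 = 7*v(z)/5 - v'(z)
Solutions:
 v(z) = C1*exp(7*z/5)


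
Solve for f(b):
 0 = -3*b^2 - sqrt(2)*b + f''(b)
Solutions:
 f(b) = C1 + C2*b + b^4/4 + sqrt(2)*b^3/6


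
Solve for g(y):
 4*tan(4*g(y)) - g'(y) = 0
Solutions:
 g(y) = -asin(C1*exp(16*y))/4 + pi/4
 g(y) = asin(C1*exp(16*y))/4


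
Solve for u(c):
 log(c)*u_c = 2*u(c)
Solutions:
 u(c) = C1*exp(2*li(c))


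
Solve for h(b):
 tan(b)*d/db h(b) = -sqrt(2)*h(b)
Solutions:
 h(b) = C1/sin(b)^(sqrt(2))


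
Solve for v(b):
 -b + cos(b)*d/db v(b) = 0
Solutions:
 v(b) = C1 + Integral(b/cos(b), b)


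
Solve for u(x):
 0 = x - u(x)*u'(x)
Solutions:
 u(x) = -sqrt(C1 + x^2)
 u(x) = sqrt(C1 + x^2)


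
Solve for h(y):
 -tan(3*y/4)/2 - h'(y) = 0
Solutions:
 h(y) = C1 + 2*log(cos(3*y/4))/3


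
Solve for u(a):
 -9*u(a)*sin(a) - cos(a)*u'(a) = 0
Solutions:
 u(a) = C1*cos(a)^9


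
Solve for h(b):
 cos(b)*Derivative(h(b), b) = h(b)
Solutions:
 h(b) = C1*sqrt(sin(b) + 1)/sqrt(sin(b) - 1)


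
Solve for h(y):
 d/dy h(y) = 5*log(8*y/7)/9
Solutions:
 h(y) = C1 + 5*y*log(y)/9 - 5*y*log(7)/9 - 5*y/9 + 5*y*log(2)/3


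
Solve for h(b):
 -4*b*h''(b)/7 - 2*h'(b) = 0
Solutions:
 h(b) = C1 + C2/b^(5/2)


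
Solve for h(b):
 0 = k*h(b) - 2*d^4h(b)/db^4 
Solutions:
 h(b) = C1*exp(-2^(3/4)*b*k^(1/4)/2) + C2*exp(2^(3/4)*b*k^(1/4)/2) + C3*exp(-2^(3/4)*I*b*k^(1/4)/2) + C4*exp(2^(3/4)*I*b*k^(1/4)/2)


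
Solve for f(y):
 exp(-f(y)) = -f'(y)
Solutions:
 f(y) = log(C1 - y)


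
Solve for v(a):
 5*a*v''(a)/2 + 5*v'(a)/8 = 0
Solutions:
 v(a) = C1 + C2*a^(3/4)


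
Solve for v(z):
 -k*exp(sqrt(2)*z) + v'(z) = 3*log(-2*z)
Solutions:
 v(z) = C1 + sqrt(2)*k*exp(sqrt(2)*z)/2 + 3*z*log(-z) + 3*z*(-1 + log(2))


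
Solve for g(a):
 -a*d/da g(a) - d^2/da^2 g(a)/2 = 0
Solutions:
 g(a) = C1 + C2*erf(a)


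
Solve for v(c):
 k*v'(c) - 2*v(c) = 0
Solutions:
 v(c) = C1*exp(2*c/k)


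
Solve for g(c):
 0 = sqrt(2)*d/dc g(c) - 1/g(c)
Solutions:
 g(c) = -sqrt(C1 + sqrt(2)*c)
 g(c) = sqrt(C1 + sqrt(2)*c)


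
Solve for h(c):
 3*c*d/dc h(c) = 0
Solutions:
 h(c) = C1


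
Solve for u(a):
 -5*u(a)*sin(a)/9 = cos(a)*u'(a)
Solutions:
 u(a) = C1*cos(a)^(5/9)


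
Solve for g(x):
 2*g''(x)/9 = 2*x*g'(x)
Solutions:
 g(x) = C1 + C2*erfi(3*sqrt(2)*x/2)


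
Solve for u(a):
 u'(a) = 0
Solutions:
 u(a) = C1


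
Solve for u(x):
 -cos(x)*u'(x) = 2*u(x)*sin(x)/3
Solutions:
 u(x) = C1*cos(x)^(2/3)


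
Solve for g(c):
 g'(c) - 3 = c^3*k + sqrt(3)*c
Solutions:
 g(c) = C1 + c^4*k/4 + sqrt(3)*c^2/2 + 3*c


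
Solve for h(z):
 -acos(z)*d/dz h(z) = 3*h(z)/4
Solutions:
 h(z) = C1*exp(-3*Integral(1/acos(z), z)/4)


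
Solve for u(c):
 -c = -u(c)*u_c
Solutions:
 u(c) = -sqrt(C1 + c^2)
 u(c) = sqrt(C1 + c^2)


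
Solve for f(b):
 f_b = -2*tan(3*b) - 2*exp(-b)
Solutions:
 f(b) = C1 - log(tan(3*b)^2 + 1)/3 + 2*exp(-b)


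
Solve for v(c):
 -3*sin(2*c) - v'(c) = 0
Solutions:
 v(c) = C1 + 3*cos(2*c)/2


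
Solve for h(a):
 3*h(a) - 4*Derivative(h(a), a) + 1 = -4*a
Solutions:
 h(a) = C1*exp(3*a/4) - 4*a/3 - 19/9


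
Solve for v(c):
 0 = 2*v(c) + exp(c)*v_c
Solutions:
 v(c) = C1*exp(2*exp(-c))


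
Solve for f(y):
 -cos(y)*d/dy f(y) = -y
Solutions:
 f(y) = C1 + Integral(y/cos(y), y)


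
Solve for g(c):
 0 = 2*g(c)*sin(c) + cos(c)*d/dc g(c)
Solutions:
 g(c) = C1*cos(c)^2


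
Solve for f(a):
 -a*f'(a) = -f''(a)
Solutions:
 f(a) = C1 + C2*erfi(sqrt(2)*a/2)


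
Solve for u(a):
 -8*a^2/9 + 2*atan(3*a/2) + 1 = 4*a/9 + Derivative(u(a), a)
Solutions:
 u(a) = C1 - 8*a^3/27 - 2*a^2/9 + 2*a*atan(3*a/2) + a - 2*log(9*a^2 + 4)/3


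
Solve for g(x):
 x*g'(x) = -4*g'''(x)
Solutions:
 g(x) = C1 + Integral(C2*airyai(-2^(1/3)*x/2) + C3*airybi(-2^(1/3)*x/2), x)


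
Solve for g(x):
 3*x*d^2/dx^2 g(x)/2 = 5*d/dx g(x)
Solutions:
 g(x) = C1 + C2*x^(13/3)


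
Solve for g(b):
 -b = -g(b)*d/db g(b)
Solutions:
 g(b) = -sqrt(C1 + b^2)
 g(b) = sqrt(C1 + b^2)


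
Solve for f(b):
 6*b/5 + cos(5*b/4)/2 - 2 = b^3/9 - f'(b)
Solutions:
 f(b) = C1 + b^4/36 - 3*b^2/5 + 2*b - 2*sin(5*b/4)/5


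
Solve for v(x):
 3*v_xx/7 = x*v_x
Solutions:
 v(x) = C1 + C2*erfi(sqrt(42)*x/6)


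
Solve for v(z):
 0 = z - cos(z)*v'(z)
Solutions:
 v(z) = C1 + Integral(z/cos(z), z)


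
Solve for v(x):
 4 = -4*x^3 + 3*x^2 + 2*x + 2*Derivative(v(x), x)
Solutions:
 v(x) = C1 + x^4/2 - x^3/2 - x^2/2 + 2*x


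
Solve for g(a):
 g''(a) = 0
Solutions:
 g(a) = C1 + C2*a


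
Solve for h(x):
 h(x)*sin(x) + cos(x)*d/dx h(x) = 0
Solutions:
 h(x) = C1*cos(x)


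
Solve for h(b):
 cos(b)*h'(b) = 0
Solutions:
 h(b) = C1


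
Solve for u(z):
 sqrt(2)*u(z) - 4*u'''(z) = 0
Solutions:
 u(z) = C3*exp(sqrt(2)*z/2) + (C1*sin(sqrt(6)*z/4) + C2*cos(sqrt(6)*z/4))*exp(-sqrt(2)*z/4)


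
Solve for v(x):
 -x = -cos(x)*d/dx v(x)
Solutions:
 v(x) = C1 + Integral(x/cos(x), x)


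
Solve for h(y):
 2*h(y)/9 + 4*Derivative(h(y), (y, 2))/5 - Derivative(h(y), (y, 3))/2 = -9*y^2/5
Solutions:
 h(y) = C1*exp(y*(-2^(1/3)*(5*sqrt(13305) + 631)^(1/3) - 32*2^(2/3)/(5*sqrt(13305) + 631)^(1/3) + 16)/30)*sin(2^(1/3)*sqrt(3)*y*(-(5*sqrt(13305) + 631)^(1/3) + 32*2^(1/3)/(5*sqrt(13305) + 631)^(1/3))/30) + C2*exp(y*(-2^(1/3)*(5*sqrt(13305) + 631)^(1/3) - 32*2^(2/3)/(5*sqrt(13305) + 631)^(1/3) + 16)/30)*cos(2^(1/3)*sqrt(3)*y*(-(5*sqrt(13305) + 631)^(1/3) + 32*2^(1/3)/(5*sqrt(13305) + 631)^(1/3))/30) + C3*exp(y*(32*2^(2/3)/(5*sqrt(13305) + 631)^(1/3) + 8 + 2^(1/3)*(5*sqrt(13305) + 631)^(1/3))/15) - 81*y^2/10 + 1458/25


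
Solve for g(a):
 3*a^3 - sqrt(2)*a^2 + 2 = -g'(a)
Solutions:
 g(a) = C1 - 3*a^4/4 + sqrt(2)*a^3/3 - 2*a


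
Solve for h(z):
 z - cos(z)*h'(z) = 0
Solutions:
 h(z) = C1 + Integral(z/cos(z), z)


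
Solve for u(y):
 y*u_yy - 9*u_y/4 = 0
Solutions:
 u(y) = C1 + C2*y^(13/4)


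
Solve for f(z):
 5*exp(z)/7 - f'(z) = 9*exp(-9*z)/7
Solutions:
 f(z) = C1 + 5*exp(z)/7 + exp(-9*z)/7


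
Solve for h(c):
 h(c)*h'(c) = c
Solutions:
 h(c) = -sqrt(C1 + c^2)
 h(c) = sqrt(C1 + c^2)


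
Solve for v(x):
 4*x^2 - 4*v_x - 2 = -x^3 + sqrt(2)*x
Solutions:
 v(x) = C1 + x^4/16 + x^3/3 - sqrt(2)*x^2/8 - x/2


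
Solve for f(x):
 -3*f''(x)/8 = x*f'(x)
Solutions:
 f(x) = C1 + C2*erf(2*sqrt(3)*x/3)


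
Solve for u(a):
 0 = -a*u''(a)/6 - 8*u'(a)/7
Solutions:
 u(a) = C1 + C2/a^(41/7)


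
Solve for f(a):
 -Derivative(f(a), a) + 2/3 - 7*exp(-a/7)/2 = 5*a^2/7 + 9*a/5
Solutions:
 f(a) = C1 - 5*a^3/21 - 9*a^2/10 + 2*a/3 + 49*exp(-a/7)/2


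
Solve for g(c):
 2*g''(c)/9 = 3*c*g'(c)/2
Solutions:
 g(c) = C1 + C2*erfi(3*sqrt(6)*c/4)


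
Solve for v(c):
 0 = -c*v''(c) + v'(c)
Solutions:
 v(c) = C1 + C2*c^2


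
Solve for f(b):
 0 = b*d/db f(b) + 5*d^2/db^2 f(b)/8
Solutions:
 f(b) = C1 + C2*erf(2*sqrt(5)*b/5)


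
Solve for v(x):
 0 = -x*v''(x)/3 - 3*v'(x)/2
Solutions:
 v(x) = C1 + C2/x^(7/2)


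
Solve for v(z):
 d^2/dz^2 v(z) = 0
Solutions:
 v(z) = C1 + C2*z


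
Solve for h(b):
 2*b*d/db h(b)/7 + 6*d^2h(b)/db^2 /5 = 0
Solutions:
 h(b) = C1 + C2*erf(sqrt(210)*b/42)


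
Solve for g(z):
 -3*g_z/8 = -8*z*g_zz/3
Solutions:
 g(z) = C1 + C2*z^(73/64)


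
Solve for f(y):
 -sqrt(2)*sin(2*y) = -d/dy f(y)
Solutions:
 f(y) = C1 - sqrt(2)*cos(2*y)/2


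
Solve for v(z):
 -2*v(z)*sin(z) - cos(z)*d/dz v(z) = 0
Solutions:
 v(z) = C1*cos(z)^2


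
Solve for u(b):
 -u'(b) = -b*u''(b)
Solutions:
 u(b) = C1 + C2*b^2


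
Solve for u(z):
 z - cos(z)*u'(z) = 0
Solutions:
 u(z) = C1 + Integral(z/cos(z), z)


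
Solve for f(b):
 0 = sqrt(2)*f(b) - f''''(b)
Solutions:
 f(b) = C1*exp(-2^(1/8)*b) + C2*exp(2^(1/8)*b) + C3*sin(2^(1/8)*b) + C4*cos(2^(1/8)*b)


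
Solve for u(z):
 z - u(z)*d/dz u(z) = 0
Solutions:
 u(z) = -sqrt(C1 + z^2)
 u(z) = sqrt(C1 + z^2)


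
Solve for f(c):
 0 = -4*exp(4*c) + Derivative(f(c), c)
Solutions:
 f(c) = C1 + exp(4*c)


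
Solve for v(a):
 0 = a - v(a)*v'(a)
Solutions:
 v(a) = -sqrt(C1 + a^2)
 v(a) = sqrt(C1 + a^2)


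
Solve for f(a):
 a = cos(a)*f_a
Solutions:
 f(a) = C1 + Integral(a/cos(a), a)


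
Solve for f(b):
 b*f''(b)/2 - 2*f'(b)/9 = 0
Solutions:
 f(b) = C1 + C2*b^(13/9)


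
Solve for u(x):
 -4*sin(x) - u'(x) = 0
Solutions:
 u(x) = C1 + 4*cos(x)


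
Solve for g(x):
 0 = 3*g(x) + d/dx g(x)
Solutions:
 g(x) = C1*exp(-3*x)


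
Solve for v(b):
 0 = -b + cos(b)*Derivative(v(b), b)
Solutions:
 v(b) = C1 + Integral(b/cos(b), b)


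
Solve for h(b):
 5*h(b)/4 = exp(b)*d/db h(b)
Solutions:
 h(b) = C1*exp(-5*exp(-b)/4)


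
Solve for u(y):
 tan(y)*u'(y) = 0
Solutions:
 u(y) = C1


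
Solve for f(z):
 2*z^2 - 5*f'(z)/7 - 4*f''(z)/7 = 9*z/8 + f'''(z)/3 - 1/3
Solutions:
 f(z) = C1 + 14*z^3/15 - 1211*z^2/400 + 2023*z/750 + (C2*sin(sqrt(69)*z/7) + C3*cos(sqrt(69)*z/7))*exp(-6*z/7)


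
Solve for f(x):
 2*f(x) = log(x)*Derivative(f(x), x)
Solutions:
 f(x) = C1*exp(2*li(x))


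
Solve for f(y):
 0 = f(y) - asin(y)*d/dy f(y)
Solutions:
 f(y) = C1*exp(Integral(1/asin(y), y))


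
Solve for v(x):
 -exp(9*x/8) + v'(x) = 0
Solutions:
 v(x) = C1 + 8*exp(9*x/8)/9


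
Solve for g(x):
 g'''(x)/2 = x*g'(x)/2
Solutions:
 g(x) = C1 + Integral(C2*airyai(x) + C3*airybi(x), x)


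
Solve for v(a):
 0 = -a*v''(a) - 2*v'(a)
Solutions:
 v(a) = C1 + C2/a


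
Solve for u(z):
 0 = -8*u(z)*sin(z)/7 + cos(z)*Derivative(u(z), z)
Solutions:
 u(z) = C1/cos(z)^(8/7)


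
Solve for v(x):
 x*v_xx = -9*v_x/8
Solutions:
 v(x) = C1 + C2/x^(1/8)


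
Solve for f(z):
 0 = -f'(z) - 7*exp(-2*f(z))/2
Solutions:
 f(z) = log(-sqrt(C1 - 7*z))
 f(z) = log(C1 - 7*z)/2


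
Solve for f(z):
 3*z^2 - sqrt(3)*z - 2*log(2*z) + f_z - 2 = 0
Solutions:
 f(z) = C1 - z^3 + sqrt(3)*z^2/2 + 2*z*log(z) + z*log(4)


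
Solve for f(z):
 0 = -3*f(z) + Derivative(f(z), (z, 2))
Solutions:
 f(z) = C1*exp(-sqrt(3)*z) + C2*exp(sqrt(3)*z)


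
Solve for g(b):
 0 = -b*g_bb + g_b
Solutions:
 g(b) = C1 + C2*b^2


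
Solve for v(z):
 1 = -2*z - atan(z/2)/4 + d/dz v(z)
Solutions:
 v(z) = C1 + z^2 + z*atan(z/2)/4 + z - log(z^2 + 4)/4


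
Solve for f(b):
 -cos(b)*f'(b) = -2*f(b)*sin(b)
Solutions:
 f(b) = C1/cos(b)^2


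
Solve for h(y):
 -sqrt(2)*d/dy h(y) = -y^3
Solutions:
 h(y) = C1 + sqrt(2)*y^4/8


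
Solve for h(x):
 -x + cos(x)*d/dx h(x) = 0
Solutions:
 h(x) = C1 + Integral(x/cos(x), x)


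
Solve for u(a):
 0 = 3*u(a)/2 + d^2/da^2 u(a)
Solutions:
 u(a) = C1*sin(sqrt(6)*a/2) + C2*cos(sqrt(6)*a/2)


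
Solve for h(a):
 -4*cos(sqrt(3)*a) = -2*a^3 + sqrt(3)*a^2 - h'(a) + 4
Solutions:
 h(a) = C1 - a^4/2 + sqrt(3)*a^3/3 + 4*a + 4*sqrt(3)*sin(sqrt(3)*a)/3


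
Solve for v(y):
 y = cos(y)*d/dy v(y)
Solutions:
 v(y) = C1 + Integral(y/cos(y), y)


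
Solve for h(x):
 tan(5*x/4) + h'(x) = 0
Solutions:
 h(x) = C1 + 4*log(cos(5*x/4))/5


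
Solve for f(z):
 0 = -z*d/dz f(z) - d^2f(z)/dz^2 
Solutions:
 f(z) = C1 + C2*erf(sqrt(2)*z/2)


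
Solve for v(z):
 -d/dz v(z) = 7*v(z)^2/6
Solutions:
 v(z) = 6/(C1 + 7*z)


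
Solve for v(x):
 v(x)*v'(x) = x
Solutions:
 v(x) = -sqrt(C1 + x^2)
 v(x) = sqrt(C1 + x^2)


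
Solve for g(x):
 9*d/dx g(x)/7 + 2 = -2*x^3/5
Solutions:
 g(x) = C1 - 7*x^4/90 - 14*x/9


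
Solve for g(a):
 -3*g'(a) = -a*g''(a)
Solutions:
 g(a) = C1 + C2*a^4


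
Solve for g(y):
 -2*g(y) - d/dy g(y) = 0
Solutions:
 g(y) = C1*exp(-2*y)


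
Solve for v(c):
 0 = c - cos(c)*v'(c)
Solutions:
 v(c) = C1 + Integral(c/cos(c), c)


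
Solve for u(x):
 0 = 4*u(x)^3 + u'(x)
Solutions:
 u(x) = -sqrt(2)*sqrt(-1/(C1 - 4*x))/2
 u(x) = sqrt(2)*sqrt(-1/(C1 - 4*x))/2


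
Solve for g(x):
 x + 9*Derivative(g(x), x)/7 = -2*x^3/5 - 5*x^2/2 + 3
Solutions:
 g(x) = C1 - 7*x^4/90 - 35*x^3/54 - 7*x^2/18 + 7*x/3


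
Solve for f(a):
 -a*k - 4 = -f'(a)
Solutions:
 f(a) = C1 + a^2*k/2 + 4*a


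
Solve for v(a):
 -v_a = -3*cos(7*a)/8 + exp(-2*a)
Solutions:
 v(a) = C1 + 3*sin(7*a)/56 + exp(-2*a)/2


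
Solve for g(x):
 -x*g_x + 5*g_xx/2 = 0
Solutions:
 g(x) = C1 + C2*erfi(sqrt(5)*x/5)


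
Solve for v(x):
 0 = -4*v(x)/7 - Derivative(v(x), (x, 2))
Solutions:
 v(x) = C1*sin(2*sqrt(7)*x/7) + C2*cos(2*sqrt(7)*x/7)


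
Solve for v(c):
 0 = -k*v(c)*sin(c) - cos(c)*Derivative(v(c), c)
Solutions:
 v(c) = C1*exp(k*log(cos(c)))


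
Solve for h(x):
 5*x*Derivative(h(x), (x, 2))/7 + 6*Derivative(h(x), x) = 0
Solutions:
 h(x) = C1 + C2/x^(37/5)


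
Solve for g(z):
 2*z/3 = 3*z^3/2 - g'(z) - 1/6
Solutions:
 g(z) = C1 + 3*z^4/8 - z^2/3 - z/6


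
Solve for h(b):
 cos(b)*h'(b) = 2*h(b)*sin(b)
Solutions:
 h(b) = C1/cos(b)^2


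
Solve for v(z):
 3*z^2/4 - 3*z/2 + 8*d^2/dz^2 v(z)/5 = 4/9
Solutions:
 v(z) = C1 + C2*z - 5*z^4/128 + 5*z^3/32 + 5*z^2/36


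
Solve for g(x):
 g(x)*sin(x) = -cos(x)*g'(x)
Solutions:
 g(x) = C1*cos(x)


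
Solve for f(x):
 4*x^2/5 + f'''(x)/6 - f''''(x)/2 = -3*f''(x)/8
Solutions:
 f(x) = C1 + C2*x + C3*exp(x*(1 - 2*sqrt(7))/6) + C4*exp(x*(1 + 2*sqrt(7))/6) - 8*x^4/45 + 128*x^3/405 - 3968*x^2/1215


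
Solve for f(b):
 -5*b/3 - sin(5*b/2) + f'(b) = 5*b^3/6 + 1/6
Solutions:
 f(b) = C1 + 5*b^4/24 + 5*b^2/6 + b/6 - 2*cos(5*b/2)/5


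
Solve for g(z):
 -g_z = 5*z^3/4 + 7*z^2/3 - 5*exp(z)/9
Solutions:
 g(z) = C1 - 5*z^4/16 - 7*z^3/9 + 5*exp(z)/9


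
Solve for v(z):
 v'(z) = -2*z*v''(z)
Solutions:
 v(z) = C1 + C2*sqrt(z)


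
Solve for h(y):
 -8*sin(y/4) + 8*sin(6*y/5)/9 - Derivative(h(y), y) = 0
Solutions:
 h(y) = C1 + 32*cos(y/4) - 20*cos(6*y/5)/27


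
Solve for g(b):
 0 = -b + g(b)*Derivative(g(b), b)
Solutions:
 g(b) = -sqrt(C1 + b^2)
 g(b) = sqrt(C1 + b^2)


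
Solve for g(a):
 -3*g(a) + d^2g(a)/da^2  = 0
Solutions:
 g(a) = C1*exp(-sqrt(3)*a) + C2*exp(sqrt(3)*a)


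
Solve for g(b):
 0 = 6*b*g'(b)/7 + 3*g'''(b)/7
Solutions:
 g(b) = C1 + Integral(C2*airyai(-2^(1/3)*b) + C3*airybi(-2^(1/3)*b), b)


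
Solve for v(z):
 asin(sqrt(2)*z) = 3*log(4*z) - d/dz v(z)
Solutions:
 v(z) = C1 + 3*z*log(z) - z*asin(sqrt(2)*z) - 3*z + 6*z*log(2) - sqrt(2)*sqrt(1 - 2*z^2)/2


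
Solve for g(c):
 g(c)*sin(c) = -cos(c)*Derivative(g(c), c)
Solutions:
 g(c) = C1*cos(c)


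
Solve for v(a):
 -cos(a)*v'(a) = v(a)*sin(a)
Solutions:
 v(a) = C1*cos(a)


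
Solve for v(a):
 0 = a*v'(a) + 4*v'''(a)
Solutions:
 v(a) = C1 + Integral(C2*airyai(-2^(1/3)*a/2) + C3*airybi(-2^(1/3)*a/2), a)


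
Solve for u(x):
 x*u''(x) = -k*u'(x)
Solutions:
 u(x) = C1 + x^(1 - re(k))*(C2*sin(log(x)*Abs(im(k))) + C3*cos(log(x)*im(k)))


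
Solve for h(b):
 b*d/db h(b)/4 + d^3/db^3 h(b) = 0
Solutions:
 h(b) = C1 + Integral(C2*airyai(-2^(1/3)*b/2) + C3*airybi(-2^(1/3)*b/2), b)


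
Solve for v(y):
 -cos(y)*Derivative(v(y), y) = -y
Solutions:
 v(y) = C1 + Integral(y/cos(y), y)


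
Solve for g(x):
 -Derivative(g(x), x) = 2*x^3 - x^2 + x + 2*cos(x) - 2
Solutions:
 g(x) = C1 - x^4/2 + x^3/3 - x^2/2 + 2*x - 2*sin(x)


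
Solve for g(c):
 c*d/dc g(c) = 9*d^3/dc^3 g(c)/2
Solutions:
 g(c) = C1 + Integral(C2*airyai(6^(1/3)*c/3) + C3*airybi(6^(1/3)*c/3), c)


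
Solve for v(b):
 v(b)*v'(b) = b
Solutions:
 v(b) = -sqrt(C1 + b^2)
 v(b) = sqrt(C1 + b^2)


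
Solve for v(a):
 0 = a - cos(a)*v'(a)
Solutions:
 v(a) = C1 + Integral(a/cos(a), a)


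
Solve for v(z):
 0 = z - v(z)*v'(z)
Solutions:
 v(z) = -sqrt(C1 + z^2)
 v(z) = sqrt(C1 + z^2)


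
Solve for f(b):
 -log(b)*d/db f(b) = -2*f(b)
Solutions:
 f(b) = C1*exp(2*li(b))


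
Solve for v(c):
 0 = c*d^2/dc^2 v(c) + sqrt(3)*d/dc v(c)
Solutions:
 v(c) = C1 + C2*c^(1 - sqrt(3))


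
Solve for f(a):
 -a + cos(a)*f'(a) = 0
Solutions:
 f(a) = C1 + Integral(a/cos(a), a)


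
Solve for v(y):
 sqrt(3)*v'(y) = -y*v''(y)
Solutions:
 v(y) = C1 + C2*y^(1 - sqrt(3))


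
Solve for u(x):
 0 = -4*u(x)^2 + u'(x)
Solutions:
 u(x) = -1/(C1 + 4*x)


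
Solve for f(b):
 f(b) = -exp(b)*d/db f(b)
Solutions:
 f(b) = C1*exp(exp(-b))


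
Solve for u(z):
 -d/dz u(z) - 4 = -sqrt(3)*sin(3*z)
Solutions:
 u(z) = C1 - 4*z - sqrt(3)*cos(3*z)/3


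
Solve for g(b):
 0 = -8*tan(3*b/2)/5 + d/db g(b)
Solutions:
 g(b) = C1 - 16*log(cos(3*b/2))/15


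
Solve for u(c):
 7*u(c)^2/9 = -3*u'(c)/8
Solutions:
 u(c) = 27/(C1 + 56*c)


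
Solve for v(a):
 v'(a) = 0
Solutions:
 v(a) = C1


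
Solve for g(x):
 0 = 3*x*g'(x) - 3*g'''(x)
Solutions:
 g(x) = C1 + Integral(C2*airyai(x) + C3*airybi(x), x)


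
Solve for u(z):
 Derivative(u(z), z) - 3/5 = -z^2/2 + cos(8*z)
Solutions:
 u(z) = C1 - z^3/6 + 3*z/5 + sin(8*z)/8


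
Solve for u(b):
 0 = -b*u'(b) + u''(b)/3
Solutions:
 u(b) = C1 + C2*erfi(sqrt(6)*b/2)


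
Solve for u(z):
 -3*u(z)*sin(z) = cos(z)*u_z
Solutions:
 u(z) = C1*cos(z)^3


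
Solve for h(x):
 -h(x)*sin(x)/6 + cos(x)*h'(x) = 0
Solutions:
 h(x) = C1/cos(x)^(1/6)


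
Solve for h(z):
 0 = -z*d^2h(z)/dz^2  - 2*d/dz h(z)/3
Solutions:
 h(z) = C1 + C2*z^(1/3)


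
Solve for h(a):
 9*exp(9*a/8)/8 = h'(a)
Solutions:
 h(a) = C1 + exp(9*a/8)


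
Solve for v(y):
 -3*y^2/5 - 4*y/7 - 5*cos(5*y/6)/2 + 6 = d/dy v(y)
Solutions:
 v(y) = C1 - y^3/5 - 2*y^2/7 + 6*y - 3*sin(5*y/6)


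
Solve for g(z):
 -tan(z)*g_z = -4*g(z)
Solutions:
 g(z) = C1*sin(z)^4


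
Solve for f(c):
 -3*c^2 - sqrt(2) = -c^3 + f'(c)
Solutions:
 f(c) = C1 + c^4/4 - c^3 - sqrt(2)*c


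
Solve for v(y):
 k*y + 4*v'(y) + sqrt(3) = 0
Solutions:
 v(y) = C1 - k*y^2/8 - sqrt(3)*y/4


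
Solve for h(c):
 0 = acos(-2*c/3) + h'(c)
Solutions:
 h(c) = C1 - c*acos(-2*c/3) - sqrt(9 - 4*c^2)/2


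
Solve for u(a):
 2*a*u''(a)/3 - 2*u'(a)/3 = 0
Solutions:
 u(a) = C1 + C2*a^2


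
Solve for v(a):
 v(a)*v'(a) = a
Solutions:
 v(a) = -sqrt(C1 + a^2)
 v(a) = sqrt(C1 + a^2)


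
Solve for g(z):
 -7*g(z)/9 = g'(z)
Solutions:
 g(z) = C1*exp(-7*z/9)


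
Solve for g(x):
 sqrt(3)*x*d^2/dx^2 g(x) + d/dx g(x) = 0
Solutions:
 g(x) = C1 + C2*x^(1 - sqrt(3)/3)


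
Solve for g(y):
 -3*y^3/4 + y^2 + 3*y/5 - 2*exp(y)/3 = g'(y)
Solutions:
 g(y) = C1 - 3*y^4/16 + y^3/3 + 3*y^2/10 - 2*exp(y)/3


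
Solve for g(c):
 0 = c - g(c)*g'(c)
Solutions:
 g(c) = -sqrt(C1 + c^2)
 g(c) = sqrt(C1 + c^2)


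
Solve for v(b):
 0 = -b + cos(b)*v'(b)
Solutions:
 v(b) = C1 + Integral(b/cos(b), b)


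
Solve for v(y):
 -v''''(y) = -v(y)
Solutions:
 v(y) = C1*exp(-y) + C2*exp(y) + C3*sin(y) + C4*cos(y)


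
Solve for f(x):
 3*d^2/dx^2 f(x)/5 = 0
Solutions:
 f(x) = C1 + C2*x


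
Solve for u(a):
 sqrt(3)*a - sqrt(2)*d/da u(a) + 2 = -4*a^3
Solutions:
 u(a) = C1 + sqrt(2)*a^4/2 + sqrt(6)*a^2/4 + sqrt(2)*a


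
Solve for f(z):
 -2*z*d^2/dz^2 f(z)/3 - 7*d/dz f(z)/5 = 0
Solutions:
 f(z) = C1 + C2/z^(11/10)


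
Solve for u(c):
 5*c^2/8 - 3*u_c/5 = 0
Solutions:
 u(c) = C1 + 25*c^3/72


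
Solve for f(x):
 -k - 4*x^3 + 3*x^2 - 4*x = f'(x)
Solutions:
 f(x) = C1 - k*x - x^4 + x^3 - 2*x^2


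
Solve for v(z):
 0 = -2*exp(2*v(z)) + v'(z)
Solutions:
 v(z) = log(-sqrt(-1/(C1 + 2*z))) - log(2)/2
 v(z) = log(-1/(C1 + 2*z))/2 - log(2)/2


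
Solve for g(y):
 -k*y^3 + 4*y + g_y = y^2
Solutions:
 g(y) = C1 + k*y^4/4 + y^3/3 - 2*y^2


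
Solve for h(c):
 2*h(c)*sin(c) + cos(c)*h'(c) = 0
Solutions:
 h(c) = C1*cos(c)^2


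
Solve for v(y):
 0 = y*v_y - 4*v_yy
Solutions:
 v(y) = C1 + C2*erfi(sqrt(2)*y/4)


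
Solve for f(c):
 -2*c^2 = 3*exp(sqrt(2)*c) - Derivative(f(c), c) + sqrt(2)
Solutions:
 f(c) = C1 + 2*c^3/3 + sqrt(2)*c + 3*sqrt(2)*exp(sqrt(2)*c)/2


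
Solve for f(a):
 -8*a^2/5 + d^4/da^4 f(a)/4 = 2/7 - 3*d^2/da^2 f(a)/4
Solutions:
 f(a) = C1 + C2*a + C3*sin(sqrt(3)*a) + C4*cos(sqrt(3)*a) + 8*a^4/45 - 164*a^2/315


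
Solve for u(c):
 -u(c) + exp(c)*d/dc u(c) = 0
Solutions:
 u(c) = C1*exp(-exp(-c))


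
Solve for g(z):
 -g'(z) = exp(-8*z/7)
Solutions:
 g(z) = C1 + 7*exp(-8*z/7)/8


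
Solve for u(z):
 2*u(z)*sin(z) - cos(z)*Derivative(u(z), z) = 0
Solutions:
 u(z) = C1/cos(z)^2


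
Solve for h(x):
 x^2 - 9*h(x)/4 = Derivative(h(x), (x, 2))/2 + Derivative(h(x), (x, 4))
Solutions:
 h(x) = 4*x^2/9 + (C1*sin(sqrt(6)*x*cos(atan(sqrt(35))/2)/2) + C2*cos(sqrt(6)*x*cos(atan(sqrt(35))/2)/2))*exp(-sqrt(6)*x*sin(atan(sqrt(35))/2)/2) + (C3*sin(sqrt(6)*x*cos(atan(sqrt(35))/2)/2) + C4*cos(sqrt(6)*x*cos(atan(sqrt(35))/2)/2))*exp(sqrt(6)*x*sin(atan(sqrt(35))/2)/2) - 16/81


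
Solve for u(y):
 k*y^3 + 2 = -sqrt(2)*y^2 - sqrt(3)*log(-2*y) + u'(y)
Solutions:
 u(y) = C1 + k*y^4/4 + sqrt(2)*y^3/3 + sqrt(3)*y*log(-y) + y*(-sqrt(3) + sqrt(3)*log(2) + 2)


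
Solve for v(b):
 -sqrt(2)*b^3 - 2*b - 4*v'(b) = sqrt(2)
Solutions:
 v(b) = C1 - sqrt(2)*b^4/16 - b^2/4 - sqrt(2)*b/4


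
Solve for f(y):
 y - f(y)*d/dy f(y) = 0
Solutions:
 f(y) = -sqrt(C1 + y^2)
 f(y) = sqrt(C1 + y^2)


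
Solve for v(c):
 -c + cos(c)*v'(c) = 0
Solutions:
 v(c) = C1 + Integral(c/cos(c), c)


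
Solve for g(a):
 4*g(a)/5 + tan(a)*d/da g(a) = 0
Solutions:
 g(a) = C1/sin(a)^(4/5)


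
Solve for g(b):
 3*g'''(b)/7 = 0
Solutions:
 g(b) = C1 + C2*b + C3*b^2


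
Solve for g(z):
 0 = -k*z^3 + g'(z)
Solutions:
 g(z) = C1 + k*z^4/4


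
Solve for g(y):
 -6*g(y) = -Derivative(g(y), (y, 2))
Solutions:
 g(y) = C1*exp(-sqrt(6)*y) + C2*exp(sqrt(6)*y)


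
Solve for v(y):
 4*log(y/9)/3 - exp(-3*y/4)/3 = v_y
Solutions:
 v(y) = C1 + 4*y*log(y)/3 + 4*y*(-2*log(3) - 1)/3 + 4*exp(-3*y/4)/9


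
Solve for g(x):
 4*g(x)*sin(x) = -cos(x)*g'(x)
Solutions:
 g(x) = C1*cos(x)^4


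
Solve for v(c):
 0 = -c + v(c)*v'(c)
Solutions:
 v(c) = -sqrt(C1 + c^2)
 v(c) = sqrt(C1 + c^2)


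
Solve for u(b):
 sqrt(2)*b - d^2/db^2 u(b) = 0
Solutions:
 u(b) = C1 + C2*b + sqrt(2)*b^3/6


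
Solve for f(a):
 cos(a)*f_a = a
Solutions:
 f(a) = C1 + Integral(a/cos(a), a)


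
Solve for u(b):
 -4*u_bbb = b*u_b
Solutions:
 u(b) = C1 + Integral(C2*airyai(-2^(1/3)*b/2) + C3*airybi(-2^(1/3)*b/2), b)


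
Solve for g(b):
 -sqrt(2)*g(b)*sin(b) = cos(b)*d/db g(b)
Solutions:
 g(b) = C1*cos(b)^(sqrt(2))


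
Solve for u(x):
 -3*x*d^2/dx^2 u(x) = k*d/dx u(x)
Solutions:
 u(x) = C1 + x^(1 - re(k)/3)*(C2*sin(log(x)*Abs(im(k))/3) + C3*cos(log(x)*im(k)/3))


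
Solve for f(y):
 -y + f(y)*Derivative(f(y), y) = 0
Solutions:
 f(y) = -sqrt(C1 + y^2)
 f(y) = sqrt(C1 + y^2)


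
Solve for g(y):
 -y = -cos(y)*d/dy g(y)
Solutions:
 g(y) = C1 + Integral(y/cos(y), y)


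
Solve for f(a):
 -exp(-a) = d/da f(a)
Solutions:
 f(a) = C1 + exp(-a)


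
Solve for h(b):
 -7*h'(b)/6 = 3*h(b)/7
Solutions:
 h(b) = C1*exp(-18*b/49)


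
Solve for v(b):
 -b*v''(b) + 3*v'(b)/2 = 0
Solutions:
 v(b) = C1 + C2*b^(5/2)


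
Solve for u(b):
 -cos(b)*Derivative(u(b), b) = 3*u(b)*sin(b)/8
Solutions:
 u(b) = C1*cos(b)^(3/8)


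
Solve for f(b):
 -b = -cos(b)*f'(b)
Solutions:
 f(b) = C1 + Integral(b/cos(b), b)


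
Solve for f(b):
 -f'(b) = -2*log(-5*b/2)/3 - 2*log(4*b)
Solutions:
 f(b) = C1 + 8*b*log(b)/3 + 2*b*(-4 + log(5) + 5*log(2) + I*pi)/3


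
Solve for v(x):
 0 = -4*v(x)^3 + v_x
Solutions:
 v(x) = -sqrt(2)*sqrt(-1/(C1 + 4*x))/2
 v(x) = sqrt(2)*sqrt(-1/(C1 + 4*x))/2


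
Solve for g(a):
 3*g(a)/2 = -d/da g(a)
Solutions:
 g(a) = C1*exp(-3*a/2)


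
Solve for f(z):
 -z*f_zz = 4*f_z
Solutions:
 f(z) = C1 + C2/z^3


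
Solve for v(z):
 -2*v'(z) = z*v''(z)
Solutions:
 v(z) = C1 + C2/z


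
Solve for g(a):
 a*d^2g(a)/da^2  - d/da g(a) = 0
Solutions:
 g(a) = C1 + C2*a^2


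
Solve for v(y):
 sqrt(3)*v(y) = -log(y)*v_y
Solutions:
 v(y) = C1*exp(-sqrt(3)*li(y))


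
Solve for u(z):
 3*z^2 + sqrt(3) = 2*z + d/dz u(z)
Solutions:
 u(z) = C1 + z^3 - z^2 + sqrt(3)*z


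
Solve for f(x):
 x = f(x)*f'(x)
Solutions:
 f(x) = -sqrt(C1 + x^2)
 f(x) = sqrt(C1 + x^2)


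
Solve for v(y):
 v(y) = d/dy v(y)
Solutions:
 v(y) = C1*exp(y)


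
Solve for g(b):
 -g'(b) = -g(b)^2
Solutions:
 g(b) = -1/(C1 + b)


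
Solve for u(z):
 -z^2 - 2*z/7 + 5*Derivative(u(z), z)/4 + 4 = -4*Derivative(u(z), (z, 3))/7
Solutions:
 u(z) = C1 + C2*sin(sqrt(35)*z/4) + C3*cos(sqrt(35)*z/4) + 4*z^3/15 + 4*z^2/35 - 688*z/175


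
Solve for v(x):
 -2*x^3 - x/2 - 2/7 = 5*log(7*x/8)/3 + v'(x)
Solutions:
 v(x) = C1 - x^4/2 - x^2/4 - 5*x*log(x)/3 - 5*x*log(7)/3 + 29*x/21 + 5*x*log(2)


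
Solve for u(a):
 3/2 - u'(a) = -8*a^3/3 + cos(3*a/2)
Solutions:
 u(a) = C1 + 2*a^4/3 + 3*a/2 - 2*sin(3*a/2)/3


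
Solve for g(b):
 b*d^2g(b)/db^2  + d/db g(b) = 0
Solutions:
 g(b) = C1 + C2*log(b)


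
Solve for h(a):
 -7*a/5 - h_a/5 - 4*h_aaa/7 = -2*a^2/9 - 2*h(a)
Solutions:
 h(a) = C1*exp(105^(1/3)*a*(-(450 + sqrt(202605))^(1/3) + 105^(1/3)/(450 + sqrt(202605))^(1/3))/60)*sin(3^(1/6)*35^(1/3)*a*(3*35^(1/3)/(450 + sqrt(202605))^(1/3) + 3^(2/3)*(450 + sqrt(202605))^(1/3))/60) + C2*exp(105^(1/3)*a*(-(450 + sqrt(202605))^(1/3) + 105^(1/3)/(450 + sqrt(202605))^(1/3))/60)*cos(3^(1/6)*35^(1/3)*a*(3*35^(1/3)/(450 + sqrt(202605))^(1/3) + 3^(2/3)*(450 + sqrt(202605))^(1/3))/60) + C3*exp(-105^(1/3)*a*(-(450 + sqrt(202605))^(1/3) + 105^(1/3)/(450 + sqrt(202605))^(1/3))/30) - a^2/9 + 61*a/90 + 61/900


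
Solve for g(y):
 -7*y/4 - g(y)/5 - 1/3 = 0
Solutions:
 g(y) = -35*y/4 - 5/3


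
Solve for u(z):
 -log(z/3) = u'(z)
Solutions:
 u(z) = C1 - z*log(z) + z + z*log(3)


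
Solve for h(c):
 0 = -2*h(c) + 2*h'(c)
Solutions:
 h(c) = C1*exp(c)


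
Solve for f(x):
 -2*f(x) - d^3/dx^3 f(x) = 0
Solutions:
 f(x) = C3*exp(-2^(1/3)*x) + (C1*sin(2^(1/3)*sqrt(3)*x/2) + C2*cos(2^(1/3)*sqrt(3)*x/2))*exp(2^(1/3)*x/2)


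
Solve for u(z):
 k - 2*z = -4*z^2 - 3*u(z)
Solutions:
 u(z) = -k/3 - 4*z^2/3 + 2*z/3


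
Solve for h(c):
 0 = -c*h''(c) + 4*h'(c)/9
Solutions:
 h(c) = C1 + C2*c^(13/9)


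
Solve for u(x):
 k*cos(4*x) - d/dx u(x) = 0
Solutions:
 u(x) = C1 + k*sin(4*x)/4


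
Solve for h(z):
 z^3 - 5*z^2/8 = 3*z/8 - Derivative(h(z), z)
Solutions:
 h(z) = C1 - z^4/4 + 5*z^3/24 + 3*z^2/16


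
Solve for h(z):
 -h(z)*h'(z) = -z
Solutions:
 h(z) = -sqrt(C1 + z^2)
 h(z) = sqrt(C1 + z^2)


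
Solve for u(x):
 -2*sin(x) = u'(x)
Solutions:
 u(x) = C1 + 2*cos(x)


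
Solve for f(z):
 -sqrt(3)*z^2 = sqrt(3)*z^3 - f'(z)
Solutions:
 f(z) = C1 + sqrt(3)*z^4/4 + sqrt(3)*z^3/3


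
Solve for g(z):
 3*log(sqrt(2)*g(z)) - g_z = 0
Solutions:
 -2*Integral(1/(2*log(_y) + log(2)), (_y, g(z)))/3 = C1 - z


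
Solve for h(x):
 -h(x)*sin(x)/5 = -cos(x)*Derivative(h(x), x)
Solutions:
 h(x) = C1/cos(x)^(1/5)


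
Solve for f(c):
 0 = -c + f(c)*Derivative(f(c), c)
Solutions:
 f(c) = -sqrt(C1 + c^2)
 f(c) = sqrt(C1 + c^2)


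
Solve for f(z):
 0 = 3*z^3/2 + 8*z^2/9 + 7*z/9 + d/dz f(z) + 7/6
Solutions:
 f(z) = C1 - 3*z^4/8 - 8*z^3/27 - 7*z^2/18 - 7*z/6


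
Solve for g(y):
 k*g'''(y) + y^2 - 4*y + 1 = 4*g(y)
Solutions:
 g(y) = C1*exp(2^(2/3)*y*(1/k)^(1/3)) + C2*exp(2^(2/3)*y*(-1 + sqrt(3)*I)*(1/k)^(1/3)/2) + C3*exp(-2^(2/3)*y*(1 + sqrt(3)*I)*(1/k)^(1/3)/2) + y^2/4 - y + 1/4
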